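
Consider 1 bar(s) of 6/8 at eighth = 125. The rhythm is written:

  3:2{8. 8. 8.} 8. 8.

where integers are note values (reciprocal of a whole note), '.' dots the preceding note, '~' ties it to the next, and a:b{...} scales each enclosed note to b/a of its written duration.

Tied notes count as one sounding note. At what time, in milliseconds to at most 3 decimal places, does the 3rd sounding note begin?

1. 0.0ms @ 0 + 480.0ms (1)
2. 480.0ms @ 1 + 480.0ms (1)
3. 960.0ms @ 2 + 480.0ms (1)
4. 1440.0ms @ 3 + 720.0ms (3/2)
5. 2160.0ms @ 9/2 + 720.0ms (3/2)

note 3 onset = 2b = 960.0ms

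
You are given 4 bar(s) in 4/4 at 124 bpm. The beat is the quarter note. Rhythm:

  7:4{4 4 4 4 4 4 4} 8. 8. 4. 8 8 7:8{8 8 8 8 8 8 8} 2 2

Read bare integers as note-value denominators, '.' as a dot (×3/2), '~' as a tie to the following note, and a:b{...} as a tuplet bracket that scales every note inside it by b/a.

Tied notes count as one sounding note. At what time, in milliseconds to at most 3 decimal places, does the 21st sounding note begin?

note 21 onset = 14b = 6774.194ms

1. 0.0ms @ 0 + 276.498ms (4/7)
2. 276.498ms @ 4/7 + 276.498ms (4/7)
3. 552.995ms @ 8/7 + 276.498ms (4/7)
4. 829.493ms @ 12/7 + 276.498ms (4/7)
5. 1105.991ms @ 16/7 + 276.498ms (4/7)
6. 1382.488ms @ 20/7 + 276.498ms (4/7)
7. 1658.986ms @ 24/7 + 276.498ms (4/7)
8. 1935.484ms @ 4 + 362.903ms (3/4)
9. 2298.387ms @ 19/4 + 362.903ms (3/4)
10. 2661.29ms @ 11/2 + 725.806ms (3/2)
11. 3387.097ms @ 7 + 241.935ms (1/2)
12. 3629.032ms @ 15/2 + 241.935ms (1/2)
13. 3870.968ms @ 8 + 276.498ms (4/7)
14. 4147.465ms @ 60/7 + 276.498ms (4/7)
15. 4423.963ms @ 64/7 + 276.498ms (4/7)
16. 4700.461ms @ 68/7 + 276.498ms (4/7)
17. 4976.959ms @ 72/7 + 276.498ms (4/7)
18. 5253.456ms @ 76/7 + 276.498ms (4/7)
19. 5529.954ms @ 80/7 + 276.498ms (4/7)
20. 5806.452ms @ 12 + 967.742ms (2)
21. 6774.194ms @ 14 + 967.742ms (2)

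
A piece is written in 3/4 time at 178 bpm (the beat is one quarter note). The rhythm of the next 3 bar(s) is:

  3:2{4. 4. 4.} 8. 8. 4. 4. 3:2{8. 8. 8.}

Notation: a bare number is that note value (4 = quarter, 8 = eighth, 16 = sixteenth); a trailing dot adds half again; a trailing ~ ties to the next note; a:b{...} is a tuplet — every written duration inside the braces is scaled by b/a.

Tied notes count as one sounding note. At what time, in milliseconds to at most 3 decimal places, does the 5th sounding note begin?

1. 0.0ms @ 0 + 337.079ms (1)
2. 337.079ms @ 1 + 337.079ms (1)
3. 674.157ms @ 2 + 337.079ms (1)
4. 1011.236ms @ 3 + 252.809ms (3/4)
5. 1264.045ms @ 15/4 + 252.809ms (3/4)
6. 1516.854ms @ 9/2 + 505.618ms (3/2)
7. 2022.472ms @ 6 + 505.618ms (3/2)
8. 2528.09ms @ 15/2 + 168.539ms (1/2)
9. 2696.629ms @ 8 + 168.539ms (1/2)
10. 2865.169ms @ 17/2 + 168.539ms (1/2)

note 5 onset = 15/4b = 1264.045ms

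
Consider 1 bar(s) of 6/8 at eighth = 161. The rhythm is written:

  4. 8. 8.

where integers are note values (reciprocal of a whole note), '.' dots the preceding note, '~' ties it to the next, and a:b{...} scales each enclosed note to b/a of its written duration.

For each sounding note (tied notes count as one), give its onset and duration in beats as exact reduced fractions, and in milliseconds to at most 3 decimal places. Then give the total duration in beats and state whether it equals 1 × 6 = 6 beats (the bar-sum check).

1) 0.0ms=0b +1118.012ms=3b
2) 1118.012ms=3b +559.006ms=3/2b
3) 1677.019ms=9/2b +559.006ms=3/2b
Σ=6b of 6 (161bpm 6/8) — PASS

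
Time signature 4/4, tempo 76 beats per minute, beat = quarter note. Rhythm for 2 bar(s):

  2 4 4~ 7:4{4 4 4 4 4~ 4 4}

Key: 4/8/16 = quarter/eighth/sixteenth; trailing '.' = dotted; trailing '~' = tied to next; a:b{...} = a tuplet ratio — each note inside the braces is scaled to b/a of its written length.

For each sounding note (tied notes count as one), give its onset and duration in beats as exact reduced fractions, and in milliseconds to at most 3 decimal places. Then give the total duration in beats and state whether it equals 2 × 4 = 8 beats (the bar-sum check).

1) 0.0ms=0b +1578.947ms=2b
2) 1578.947ms=2b +789.474ms=1b
3) 2368.421ms=3b +1240.602ms=11/7b
4) 3609.023ms=32/7b +451.128ms=4/7b
5) 4060.15ms=36/7b +451.128ms=4/7b
6) 4511.278ms=40/7b +451.128ms=4/7b
7) 4962.406ms=44/7b +902.256ms=8/7b
8) 5864.662ms=52/7b +451.128ms=4/7b
Σ=8b of 8 (76bpm 4/4) — PASS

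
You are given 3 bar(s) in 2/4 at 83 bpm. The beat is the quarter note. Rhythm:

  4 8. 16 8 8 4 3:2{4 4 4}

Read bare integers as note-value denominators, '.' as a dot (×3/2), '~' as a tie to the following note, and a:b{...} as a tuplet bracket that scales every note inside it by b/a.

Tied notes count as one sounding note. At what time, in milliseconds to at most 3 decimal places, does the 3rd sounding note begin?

note 3 onset = 7/4b = 1265.06ms

1. 0.0ms @ 0 + 722.892ms (1)
2. 722.892ms @ 1 + 542.169ms (3/4)
3. 1265.06ms @ 7/4 + 180.723ms (1/4)
4. 1445.783ms @ 2 + 361.446ms (1/2)
5. 1807.229ms @ 5/2 + 361.446ms (1/2)
6. 2168.675ms @ 3 + 722.892ms (1)
7. 2891.566ms @ 4 + 481.928ms (2/3)
8. 3373.494ms @ 14/3 + 481.928ms (2/3)
9. 3855.422ms @ 16/3 + 481.928ms (2/3)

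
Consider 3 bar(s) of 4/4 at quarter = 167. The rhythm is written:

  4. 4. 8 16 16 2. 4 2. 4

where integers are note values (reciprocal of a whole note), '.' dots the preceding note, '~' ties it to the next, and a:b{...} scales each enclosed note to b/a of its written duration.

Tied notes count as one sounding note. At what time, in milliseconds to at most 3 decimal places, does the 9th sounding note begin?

note 9 onset = 11b = 3952.096ms

1. 0.0ms @ 0 + 538.922ms (3/2)
2. 538.922ms @ 3/2 + 538.922ms (3/2)
3. 1077.844ms @ 3 + 179.641ms (1/2)
4. 1257.485ms @ 7/2 + 89.82ms (1/4)
5. 1347.305ms @ 15/4 + 89.82ms (1/4)
6. 1437.126ms @ 4 + 1077.844ms (3)
7. 2514.97ms @ 7 + 359.281ms (1)
8. 2874.251ms @ 8 + 1077.844ms (3)
9. 3952.096ms @ 11 + 359.281ms (1)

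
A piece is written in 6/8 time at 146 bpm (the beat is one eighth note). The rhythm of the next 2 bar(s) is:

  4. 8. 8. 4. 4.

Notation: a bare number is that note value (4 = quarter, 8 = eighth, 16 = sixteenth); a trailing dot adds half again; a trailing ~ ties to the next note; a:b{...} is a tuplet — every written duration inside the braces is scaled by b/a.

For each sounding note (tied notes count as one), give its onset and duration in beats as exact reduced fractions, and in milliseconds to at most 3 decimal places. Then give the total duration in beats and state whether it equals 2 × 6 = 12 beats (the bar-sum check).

1) 0.0ms=0b +1232.877ms=3b
2) 1232.877ms=3b +616.438ms=3/2b
3) 1849.315ms=9/2b +616.438ms=3/2b
4) 2465.753ms=6b +1232.877ms=3b
5) 3698.63ms=9b +1232.877ms=3b
Σ=12b of 12 (146bpm 6/8) — PASS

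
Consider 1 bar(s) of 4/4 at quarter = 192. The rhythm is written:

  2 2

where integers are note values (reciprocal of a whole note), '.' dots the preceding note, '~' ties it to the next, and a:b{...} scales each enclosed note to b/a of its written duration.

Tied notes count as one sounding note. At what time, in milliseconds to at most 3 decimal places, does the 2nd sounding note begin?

note 2 onset = 2b = 625.0ms

1. 0.0ms @ 0 + 625.0ms (2)
2. 625.0ms @ 2 + 625.0ms (2)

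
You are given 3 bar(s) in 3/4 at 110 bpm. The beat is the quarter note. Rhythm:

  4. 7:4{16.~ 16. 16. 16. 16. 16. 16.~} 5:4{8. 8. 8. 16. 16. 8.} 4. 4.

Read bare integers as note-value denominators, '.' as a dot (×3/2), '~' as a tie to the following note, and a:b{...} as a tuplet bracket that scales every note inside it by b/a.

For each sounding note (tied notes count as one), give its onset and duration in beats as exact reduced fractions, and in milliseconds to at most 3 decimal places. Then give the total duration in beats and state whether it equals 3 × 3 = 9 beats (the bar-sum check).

1) 0.0ms=0b +818.182ms=3/2b
2) 818.182ms=3/2b +233.766ms=3/7b
3) 1051.948ms=27/14b +116.883ms=3/14b
4) 1168.831ms=15/7b +116.883ms=3/14b
5) 1285.714ms=33/14b +116.883ms=3/14b
6) 1402.597ms=18/7b +116.883ms=3/14b
7) 1519.481ms=39/14b +444.156ms=57/70b
8) 1963.636ms=18/5b +327.273ms=3/5b
9) 2290.909ms=21/5b +327.273ms=3/5b
10) 2618.182ms=24/5b +163.636ms=3/10b
11) 2781.818ms=51/10b +163.636ms=3/10b
12) 2945.455ms=27/5b +327.273ms=3/5b
13) 3272.727ms=6b +818.182ms=3/2b
14) 4090.909ms=15/2b +818.182ms=3/2b
Σ=9b of 9 (110bpm 3/4) — PASS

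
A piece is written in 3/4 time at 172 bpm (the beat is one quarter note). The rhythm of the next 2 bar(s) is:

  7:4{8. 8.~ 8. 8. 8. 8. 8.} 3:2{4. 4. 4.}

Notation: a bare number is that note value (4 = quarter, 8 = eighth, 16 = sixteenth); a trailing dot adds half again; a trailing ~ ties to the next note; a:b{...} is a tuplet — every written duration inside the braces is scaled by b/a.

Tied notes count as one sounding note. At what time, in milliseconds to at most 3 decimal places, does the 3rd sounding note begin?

1. 0.0ms @ 0 + 149.502ms (3/7)
2. 149.502ms @ 3/7 + 299.003ms (6/7)
3. 448.505ms @ 9/7 + 149.502ms (3/7)
4. 598.007ms @ 12/7 + 149.502ms (3/7)
5. 747.508ms @ 15/7 + 149.502ms (3/7)
6. 897.01ms @ 18/7 + 149.502ms (3/7)
7. 1046.512ms @ 3 + 348.837ms (1)
8. 1395.349ms @ 4 + 348.837ms (1)
9. 1744.186ms @ 5 + 348.837ms (1)

note 3 onset = 9/7b = 448.505ms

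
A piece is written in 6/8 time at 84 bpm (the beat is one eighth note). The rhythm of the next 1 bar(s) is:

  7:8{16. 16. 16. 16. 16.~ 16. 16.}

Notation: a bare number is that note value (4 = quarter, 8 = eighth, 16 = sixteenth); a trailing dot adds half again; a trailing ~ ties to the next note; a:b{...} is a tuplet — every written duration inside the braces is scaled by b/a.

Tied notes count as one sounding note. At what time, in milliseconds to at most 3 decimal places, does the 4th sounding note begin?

1. 0.0ms @ 0 + 612.245ms (6/7)
2. 612.245ms @ 6/7 + 612.245ms (6/7)
3. 1224.49ms @ 12/7 + 612.245ms (6/7)
4. 1836.735ms @ 18/7 + 612.245ms (6/7)
5. 2448.98ms @ 24/7 + 1224.49ms (12/7)
6. 3673.469ms @ 36/7 + 612.245ms (6/7)

note 4 onset = 18/7b = 1836.735ms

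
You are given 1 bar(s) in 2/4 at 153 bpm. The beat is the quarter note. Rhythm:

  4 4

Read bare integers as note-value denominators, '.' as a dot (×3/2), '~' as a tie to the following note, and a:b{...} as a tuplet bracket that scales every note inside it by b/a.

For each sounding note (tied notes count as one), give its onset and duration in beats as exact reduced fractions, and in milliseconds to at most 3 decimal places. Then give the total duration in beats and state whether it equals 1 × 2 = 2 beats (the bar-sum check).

1) 0.0ms=0b +392.157ms=1b
2) 392.157ms=1b +392.157ms=1b
Σ=2b of 2 (153bpm 2/4) — PASS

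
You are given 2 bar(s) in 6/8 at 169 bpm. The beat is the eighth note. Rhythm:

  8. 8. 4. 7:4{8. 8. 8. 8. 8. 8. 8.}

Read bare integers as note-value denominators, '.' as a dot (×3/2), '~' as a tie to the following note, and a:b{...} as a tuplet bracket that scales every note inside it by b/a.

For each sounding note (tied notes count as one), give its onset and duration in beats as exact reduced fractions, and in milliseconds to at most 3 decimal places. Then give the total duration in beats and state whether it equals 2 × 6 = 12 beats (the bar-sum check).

1) 0.0ms=0b +532.544ms=3/2b
2) 532.544ms=3/2b +532.544ms=3/2b
3) 1065.089ms=3b +1065.089ms=3b
4) 2130.178ms=6b +304.311ms=6/7b
5) 2434.489ms=48/7b +304.311ms=6/7b
6) 2738.8ms=54/7b +304.311ms=6/7b
7) 3043.111ms=60/7b +304.311ms=6/7b
8) 3347.422ms=66/7b +304.311ms=6/7b
9) 3651.733ms=72/7b +304.311ms=6/7b
10) 3956.044ms=78/7b +304.311ms=6/7b
Σ=12b of 12 (169bpm 6/8) — PASS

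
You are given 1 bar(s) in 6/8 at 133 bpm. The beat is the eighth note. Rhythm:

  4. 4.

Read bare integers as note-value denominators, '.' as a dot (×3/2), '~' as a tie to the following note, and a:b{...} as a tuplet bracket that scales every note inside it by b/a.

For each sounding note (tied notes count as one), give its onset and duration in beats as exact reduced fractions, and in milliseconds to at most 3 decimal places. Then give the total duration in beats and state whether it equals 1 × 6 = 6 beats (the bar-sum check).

1) 0.0ms=0b +1353.383ms=3b
2) 1353.383ms=3b +1353.383ms=3b
Σ=6b of 6 (133bpm 6/8) — PASS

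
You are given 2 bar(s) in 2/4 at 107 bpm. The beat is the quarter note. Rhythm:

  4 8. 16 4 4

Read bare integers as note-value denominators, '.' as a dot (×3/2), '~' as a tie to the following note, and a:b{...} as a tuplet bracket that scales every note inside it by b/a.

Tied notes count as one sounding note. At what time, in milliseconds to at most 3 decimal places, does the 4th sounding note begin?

note 4 onset = 2b = 1121.495ms

1. 0.0ms @ 0 + 560.748ms (1)
2. 560.748ms @ 1 + 420.561ms (3/4)
3. 981.308ms @ 7/4 + 140.187ms (1/4)
4. 1121.495ms @ 2 + 560.748ms (1)
5. 1682.243ms @ 3 + 560.748ms (1)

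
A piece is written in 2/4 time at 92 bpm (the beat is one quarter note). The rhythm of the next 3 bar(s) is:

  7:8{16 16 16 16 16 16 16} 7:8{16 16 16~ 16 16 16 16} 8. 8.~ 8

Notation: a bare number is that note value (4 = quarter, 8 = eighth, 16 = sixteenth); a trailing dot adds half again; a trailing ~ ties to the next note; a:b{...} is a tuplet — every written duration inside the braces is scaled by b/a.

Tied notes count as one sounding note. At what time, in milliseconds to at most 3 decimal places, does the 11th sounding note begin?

note 11 onset = 22/7b = 2049.689ms

1. 0.0ms @ 0 + 186.335ms (2/7)
2. 186.335ms @ 2/7 + 186.335ms (2/7)
3. 372.671ms @ 4/7 + 186.335ms (2/7)
4. 559.006ms @ 6/7 + 186.335ms (2/7)
5. 745.342ms @ 8/7 + 186.335ms (2/7)
6. 931.677ms @ 10/7 + 186.335ms (2/7)
7. 1118.012ms @ 12/7 + 186.335ms (2/7)
8. 1304.348ms @ 2 + 186.335ms (2/7)
9. 1490.683ms @ 16/7 + 186.335ms (2/7)
10. 1677.019ms @ 18/7 + 372.671ms (4/7)
11. 2049.689ms @ 22/7 + 186.335ms (2/7)
12. 2236.025ms @ 24/7 + 186.335ms (2/7)
13. 2422.36ms @ 26/7 + 186.335ms (2/7)
14. 2608.696ms @ 4 + 489.13ms (3/4)
15. 3097.826ms @ 19/4 + 815.217ms (5/4)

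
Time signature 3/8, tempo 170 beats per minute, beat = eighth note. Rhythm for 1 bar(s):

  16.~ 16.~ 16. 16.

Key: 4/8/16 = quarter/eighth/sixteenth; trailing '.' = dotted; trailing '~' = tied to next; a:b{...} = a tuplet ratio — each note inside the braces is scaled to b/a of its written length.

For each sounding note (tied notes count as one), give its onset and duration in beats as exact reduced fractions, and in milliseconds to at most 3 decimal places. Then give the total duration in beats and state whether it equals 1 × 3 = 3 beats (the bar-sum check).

1) 0.0ms=0b +794.118ms=9/4b
2) 794.118ms=9/4b +264.706ms=3/4b
Σ=3b of 3 (170bpm 3/8) — PASS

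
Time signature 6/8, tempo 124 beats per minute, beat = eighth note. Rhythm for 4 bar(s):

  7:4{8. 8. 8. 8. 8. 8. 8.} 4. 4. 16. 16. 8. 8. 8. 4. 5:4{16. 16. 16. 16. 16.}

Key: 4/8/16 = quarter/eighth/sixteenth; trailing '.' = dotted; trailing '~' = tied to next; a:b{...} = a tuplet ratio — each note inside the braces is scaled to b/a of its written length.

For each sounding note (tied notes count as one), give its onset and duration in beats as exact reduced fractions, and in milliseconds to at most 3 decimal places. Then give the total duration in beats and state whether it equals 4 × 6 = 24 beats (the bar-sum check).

1) 0.0ms=0b +414.747ms=6/7b
2) 414.747ms=6/7b +414.747ms=6/7b
3) 829.493ms=12/7b +414.747ms=6/7b
4) 1244.24ms=18/7b +414.747ms=6/7b
5) 1658.986ms=24/7b +414.747ms=6/7b
6) 2073.733ms=30/7b +414.747ms=6/7b
7) 2488.479ms=36/7b +414.747ms=6/7b
8) 2903.226ms=6b +1451.613ms=3b
9) 4354.839ms=9b +1451.613ms=3b
10) 5806.452ms=12b +362.903ms=3/4b
11) 6169.355ms=51/4b +362.903ms=3/4b
12) 6532.258ms=27/2b +725.806ms=3/2b
13) 7258.065ms=15b +725.806ms=3/2b
14) 7983.871ms=33/2b +725.806ms=3/2b
15) 8709.677ms=18b +1451.613ms=3b
16) 10161.29ms=21b +290.323ms=3/5b
17) 10451.613ms=108/5b +290.323ms=3/5b
18) 10741.935ms=111/5b +290.323ms=3/5b
19) 11032.258ms=114/5b +290.323ms=3/5b
20) 11322.581ms=117/5b +290.323ms=3/5b
Σ=24b of 24 (124bpm 6/8) — PASS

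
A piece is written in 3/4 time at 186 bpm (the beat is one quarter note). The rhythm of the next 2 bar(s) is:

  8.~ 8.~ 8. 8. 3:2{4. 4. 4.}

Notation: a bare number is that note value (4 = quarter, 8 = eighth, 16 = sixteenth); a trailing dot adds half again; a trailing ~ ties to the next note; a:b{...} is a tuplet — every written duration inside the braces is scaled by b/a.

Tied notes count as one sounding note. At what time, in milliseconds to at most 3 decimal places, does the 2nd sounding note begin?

1. 0.0ms @ 0 + 725.806ms (9/4)
2. 725.806ms @ 9/4 + 241.935ms (3/4)
3. 967.742ms @ 3 + 322.581ms (1)
4. 1290.323ms @ 4 + 322.581ms (1)
5. 1612.903ms @ 5 + 322.581ms (1)

note 2 onset = 9/4b = 725.806ms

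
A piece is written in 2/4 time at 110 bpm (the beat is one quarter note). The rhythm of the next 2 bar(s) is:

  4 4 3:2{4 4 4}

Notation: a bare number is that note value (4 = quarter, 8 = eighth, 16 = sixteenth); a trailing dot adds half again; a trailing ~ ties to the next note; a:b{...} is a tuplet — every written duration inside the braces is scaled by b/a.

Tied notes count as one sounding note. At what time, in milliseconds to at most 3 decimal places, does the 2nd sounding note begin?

note 2 onset = 1b = 545.455ms

1. 0.0ms @ 0 + 545.455ms (1)
2. 545.455ms @ 1 + 545.455ms (1)
3. 1090.909ms @ 2 + 363.636ms (2/3)
4. 1454.545ms @ 8/3 + 363.636ms (2/3)
5. 1818.182ms @ 10/3 + 363.636ms (2/3)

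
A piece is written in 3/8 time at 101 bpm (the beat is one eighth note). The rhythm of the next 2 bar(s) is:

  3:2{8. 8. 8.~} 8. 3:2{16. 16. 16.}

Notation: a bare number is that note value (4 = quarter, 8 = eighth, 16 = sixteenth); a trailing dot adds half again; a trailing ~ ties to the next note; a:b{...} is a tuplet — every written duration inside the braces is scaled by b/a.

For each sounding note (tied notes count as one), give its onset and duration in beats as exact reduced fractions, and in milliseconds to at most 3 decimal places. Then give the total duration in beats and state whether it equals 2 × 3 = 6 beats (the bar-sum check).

1) 0.0ms=0b +594.059ms=1b
2) 594.059ms=1b +594.059ms=1b
3) 1188.119ms=2b +1485.149ms=5/2b
4) 2673.267ms=9/2b +297.03ms=1/2b
5) 2970.297ms=5b +297.03ms=1/2b
6) 3267.327ms=11/2b +297.03ms=1/2b
Σ=6b of 6 (101bpm 3/8) — PASS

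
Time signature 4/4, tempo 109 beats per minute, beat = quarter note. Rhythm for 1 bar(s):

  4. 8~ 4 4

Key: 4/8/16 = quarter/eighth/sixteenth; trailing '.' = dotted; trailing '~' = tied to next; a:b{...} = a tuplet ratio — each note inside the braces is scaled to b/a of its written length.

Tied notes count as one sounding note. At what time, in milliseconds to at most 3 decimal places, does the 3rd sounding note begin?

note 3 onset = 3b = 1651.376ms

1. 0.0ms @ 0 + 825.688ms (3/2)
2. 825.688ms @ 3/2 + 825.688ms (3/2)
3. 1651.376ms @ 3 + 550.459ms (1)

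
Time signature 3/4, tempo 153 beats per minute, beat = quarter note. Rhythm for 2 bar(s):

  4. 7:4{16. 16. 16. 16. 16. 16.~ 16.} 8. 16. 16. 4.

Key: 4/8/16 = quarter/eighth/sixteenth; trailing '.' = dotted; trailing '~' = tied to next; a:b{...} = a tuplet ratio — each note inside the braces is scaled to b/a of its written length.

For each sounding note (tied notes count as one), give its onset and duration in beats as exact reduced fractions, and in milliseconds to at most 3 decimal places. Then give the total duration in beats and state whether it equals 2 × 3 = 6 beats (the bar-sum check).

1) 0.0ms=0b +588.235ms=3/2b
2) 588.235ms=3/2b +84.034ms=3/14b
3) 672.269ms=12/7b +84.034ms=3/14b
4) 756.303ms=27/14b +84.034ms=3/14b
5) 840.336ms=15/7b +84.034ms=3/14b
6) 924.37ms=33/14b +84.034ms=3/14b
7) 1008.403ms=18/7b +168.067ms=3/7b
8) 1176.471ms=3b +294.118ms=3/4b
9) 1470.588ms=15/4b +147.059ms=3/8b
10) 1617.647ms=33/8b +147.059ms=3/8b
11) 1764.706ms=9/2b +588.235ms=3/2b
Σ=6b of 6 (153bpm 3/4) — PASS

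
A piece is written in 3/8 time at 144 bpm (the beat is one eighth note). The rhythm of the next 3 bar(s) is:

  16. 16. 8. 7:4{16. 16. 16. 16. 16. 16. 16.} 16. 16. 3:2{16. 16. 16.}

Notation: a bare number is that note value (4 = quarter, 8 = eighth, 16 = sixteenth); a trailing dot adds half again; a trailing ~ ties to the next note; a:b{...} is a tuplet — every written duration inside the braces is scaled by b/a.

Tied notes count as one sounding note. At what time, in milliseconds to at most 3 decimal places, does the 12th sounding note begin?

1. 0.0ms @ 0 + 312.5ms (3/4)
2. 312.5ms @ 3/4 + 312.5ms (3/4)
3. 625.0ms @ 3/2 + 625.0ms (3/2)
4. 1250.0ms @ 3 + 178.571ms (3/7)
5. 1428.571ms @ 24/7 + 178.571ms (3/7)
6. 1607.143ms @ 27/7 + 178.571ms (3/7)
7. 1785.714ms @ 30/7 + 178.571ms (3/7)
8. 1964.286ms @ 33/7 + 178.571ms (3/7)
9. 2142.857ms @ 36/7 + 178.571ms (3/7)
10. 2321.429ms @ 39/7 + 178.571ms (3/7)
11. 2500.0ms @ 6 + 312.5ms (3/4)
12. 2812.5ms @ 27/4 + 312.5ms (3/4)
13. 3125.0ms @ 15/2 + 208.333ms (1/2)
14. 3333.333ms @ 8 + 208.333ms (1/2)
15. 3541.667ms @ 17/2 + 208.333ms (1/2)

note 12 onset = 27/4b = 2812.5ms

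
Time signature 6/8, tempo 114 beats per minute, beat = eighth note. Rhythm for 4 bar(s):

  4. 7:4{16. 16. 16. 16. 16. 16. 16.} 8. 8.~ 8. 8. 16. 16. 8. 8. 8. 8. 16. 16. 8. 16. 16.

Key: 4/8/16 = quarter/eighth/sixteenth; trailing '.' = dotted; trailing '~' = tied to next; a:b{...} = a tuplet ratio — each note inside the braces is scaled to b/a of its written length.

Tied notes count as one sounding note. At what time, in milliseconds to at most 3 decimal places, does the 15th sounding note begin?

1. 0.0ms @ 0 + 1578.947ms (3)
2. 1578.947ms @ 3 + 225.564ms (3/7)
3. 1804.511ms @ 24/7 + 225.564ms (3/7)
4. 2030.075ms @ 27/7 + 225.564ms (3/7)
5. 2255.639ms @ 30/7 + 225.564ms (3/7)
6. 2481.203ms @ 33/7 + 225.564ms (3/7)
7. 2706.767ms @ 36/7 + 225.564ms (3/7)
8. 2932.331ms @ 39/7 + 225.564ms (3/7)
9. 3157.895ms @ 6 + 789.474ms (3/2)
10. 3947.368ms @ 15/2 + 1578.947ms (3)
11. 5526.316ms @ 21/2 + 789.474ms (3/2)
12. 6315.789ms @ 12 + 394.737ms (3/4)
13. 6710.526ms @ 51/4 + 394.737ms (3/4)
14. 7105.263ms @ 27/2 + 789.474ms (3/2)
15. 7894.737ms @ 15 + 789.474ms (3/2)
16. 8684.211ms @ 33/2 + 789.474ms (3/2)
17. 9473.684ms @ 18 + 789.474ms (3/2)
18. 10263.158ms @ 39/2 + 394.737ms (3/4)
19. 10657.895ms @ 81/4 + 394.737ms (3/4)
20. 11052.632ms @ 21 + 789.474ms (3/2)
21. 11842.105ms @ 45/2 + 394.737ms (3/4)
22. 12236.842ms @ 93/4 + 394.737ms (3/4)

note 15 onset = 15b = 7894.737ms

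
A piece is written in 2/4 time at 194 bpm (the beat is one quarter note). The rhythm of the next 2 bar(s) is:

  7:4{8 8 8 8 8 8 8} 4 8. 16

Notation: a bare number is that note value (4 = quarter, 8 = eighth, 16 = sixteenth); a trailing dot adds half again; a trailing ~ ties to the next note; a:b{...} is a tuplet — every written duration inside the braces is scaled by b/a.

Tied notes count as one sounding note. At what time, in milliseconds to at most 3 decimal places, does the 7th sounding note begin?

note 7 onset = 12/7b = 530.191ms

1. 0.0ms @ 0 + 88.365ms (2/7)
2. 88.365ms @ 2/7 + 88.365ms (2/7)
3. 176.73ms @ 4/7 + 88.365ms (2/7)
4. 265.096ms @ 6/7 + 88.365ms (2/7)
5. 353.461ms @ 8/7 + 88.365ms (2/7)
6. 441.826ms @ 10/7 + 88.365ms (2/7)
7. 530.191ms @ 12/7 + 88.365ms (2/7)
8. 618.557ms @ 2 + 309.278ms (1)
9. 927.835ms @ 3 + 231.959ms (3/4)
10. 1159.794ms @ 15/4 + 77.32ms (1/4)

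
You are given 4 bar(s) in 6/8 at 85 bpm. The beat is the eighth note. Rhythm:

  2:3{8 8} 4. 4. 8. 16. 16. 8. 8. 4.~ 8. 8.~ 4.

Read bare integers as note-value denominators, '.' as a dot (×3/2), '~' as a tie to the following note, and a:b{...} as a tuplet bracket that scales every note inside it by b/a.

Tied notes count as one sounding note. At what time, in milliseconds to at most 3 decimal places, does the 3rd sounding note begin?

1. 0.0ms @ 0 + 1058.824ms (3/2)
2. 1058.824ms @ 3/2 + 1058.824ms (3/2)
3. 2117.647ms @ 3 + 2117.647ms (3)
4. 4235.294ms @ 6 + 2117.647ms (3)
5. 6352.941ms @ 9 + 1058.824ms (3/2)
6. 7411.765ms @ 21/2 + 529.412ms (3/4)
7. 7941.176ms @ 45/4 + 529.412ms (3/4)
8. 8470.588ms @ 12 + 1058.824ms (3/2)
9. 9529.412ms @ 27/2 + 1058.824ms (3/2)
10. 10588.235ms @ 15 + 3176.471ms (9/2)
11. 13764.706ms @ 39/2 + 3176.471ms (9/2)

note 3 onset = 3b = 2117.647ms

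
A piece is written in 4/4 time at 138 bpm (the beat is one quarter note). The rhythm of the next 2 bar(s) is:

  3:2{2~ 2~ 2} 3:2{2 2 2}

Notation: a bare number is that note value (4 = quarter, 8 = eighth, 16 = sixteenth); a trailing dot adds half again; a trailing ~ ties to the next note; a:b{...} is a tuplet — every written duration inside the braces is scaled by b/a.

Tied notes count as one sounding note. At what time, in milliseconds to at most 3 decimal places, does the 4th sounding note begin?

note 4 onset = 20/3b = 2898.551ms

1. 0.0ms @ 0 + 1739.13ms (4)
2. 1739.13ms @ 4 + 579.71ms (4/3)
3. 2318.841ms @ 16/3 + 579.71ms (4/3)
4. 2898.551ms @ 20/3 + 579.71ms (4/3)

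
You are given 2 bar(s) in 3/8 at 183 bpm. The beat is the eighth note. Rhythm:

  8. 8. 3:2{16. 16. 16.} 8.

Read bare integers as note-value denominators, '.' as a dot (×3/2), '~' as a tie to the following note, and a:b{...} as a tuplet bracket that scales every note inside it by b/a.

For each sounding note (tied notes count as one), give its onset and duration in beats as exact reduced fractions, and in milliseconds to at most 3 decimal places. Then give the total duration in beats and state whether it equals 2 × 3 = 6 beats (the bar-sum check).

1) 0.0ms=0b +491.803ms=3/2b
2) 491.803ms=3/2b +491.803ms=3/2b
3) 983.607ms=3b +163.934ms=1/2b
4) 1147.541ms=7/2b +163.934ms=1/2b
5) 1311.475ms=4b +163.934ms=1/2b
6) 1475.41ms=9/2b +491.803ms=3/2b
Σ=6b of 6 (183bpm 3/8) — PASS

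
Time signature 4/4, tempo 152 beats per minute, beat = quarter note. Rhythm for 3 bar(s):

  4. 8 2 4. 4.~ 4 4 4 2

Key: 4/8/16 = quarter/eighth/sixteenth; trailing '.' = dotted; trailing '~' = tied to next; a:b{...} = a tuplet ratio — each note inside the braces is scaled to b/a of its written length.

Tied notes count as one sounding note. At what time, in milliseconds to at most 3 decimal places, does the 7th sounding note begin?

1. 0.0ms @ 0 + 592.105ms (3/2)
2. 592.105ms @ 3/2 + 197.368ms (1/2)
3. 789.474ms @ 2 + 789.474ms (2)
4. 1578.947ms @ 4 + 592.105ms (3/2)
5. 2171.053ms @ 11/2 + 986.842ms (5/2)
6. 3157.895ms @ 8 + 394.737ms (1)
7. 3552.632ms @ 9 + 394.737ms (1)
8. 3947.368ms @ 10 + 789.474ms (2)

note 7 onset = 9b = 3552.632ms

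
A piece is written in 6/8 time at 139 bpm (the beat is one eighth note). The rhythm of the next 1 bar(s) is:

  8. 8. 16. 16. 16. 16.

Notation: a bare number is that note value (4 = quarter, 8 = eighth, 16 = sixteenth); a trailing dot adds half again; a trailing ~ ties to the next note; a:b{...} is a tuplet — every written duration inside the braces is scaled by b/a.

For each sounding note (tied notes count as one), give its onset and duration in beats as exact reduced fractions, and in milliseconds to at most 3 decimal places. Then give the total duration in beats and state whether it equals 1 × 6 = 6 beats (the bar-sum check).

1) 0.0ms=0b +647.482ms=3/2b
2) 647.482ms=3/2b +647.482ms=3/2b
3) 1294.964ms=3b +323.741ms=3/4b
4) 1618.705ms=15/4b +323.741ms=3/4b
5) 1942.446ms=9/2b +323.741ms=3/4b
6) 2266.187ms=21/4b +323.741ms=3/4b
Σ=6b of 6 (139bpm 6/8) — PASS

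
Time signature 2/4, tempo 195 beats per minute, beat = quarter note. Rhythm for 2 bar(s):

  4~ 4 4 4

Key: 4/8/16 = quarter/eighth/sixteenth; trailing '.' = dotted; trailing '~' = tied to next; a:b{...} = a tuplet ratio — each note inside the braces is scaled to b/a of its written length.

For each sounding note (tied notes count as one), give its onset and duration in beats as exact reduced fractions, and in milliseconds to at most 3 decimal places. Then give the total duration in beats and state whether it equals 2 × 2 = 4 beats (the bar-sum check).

1) 0.0ms=0b +615.385ms=2b
2) 615.385ms=2b +307.692ms=1b
3) 923.077ms=3b +307.692ms=1b
Σ=4b of 4 (195bpm 2/4) — PASS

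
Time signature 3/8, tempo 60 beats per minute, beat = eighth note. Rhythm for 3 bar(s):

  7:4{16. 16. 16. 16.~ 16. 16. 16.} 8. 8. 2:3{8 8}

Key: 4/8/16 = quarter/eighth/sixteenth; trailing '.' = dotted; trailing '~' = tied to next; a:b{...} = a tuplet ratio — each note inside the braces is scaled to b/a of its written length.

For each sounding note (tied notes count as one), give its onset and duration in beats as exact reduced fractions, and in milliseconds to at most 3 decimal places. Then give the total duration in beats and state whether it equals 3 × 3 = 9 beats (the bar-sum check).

1) 0.0ms=0b +428.571ms=3/7b
2) 428.571ms=3/7b +428.571ms=3/7b
3) 857.143ms=6/7b +428.571ms=3/7b
4) 1285.714ms=9/7b +857.143ms=6/7b
5) 2142.857ms=15/7b +428.571ms=3/7b
6) 2571.429ms=18/7b +428.571ms=3/7b
7) 3000.0ms=3b +1500.0ms=3/2b
8) 4500.0ms=9/2b +1500.0ms=3/2b
9) 6000.0ms=6b +1500.0ms=3/2b
10) 7500.0ms=15/2b +1500.0ms=3/2b
Σ=9b of 9 (60bpm 3/8) — PASS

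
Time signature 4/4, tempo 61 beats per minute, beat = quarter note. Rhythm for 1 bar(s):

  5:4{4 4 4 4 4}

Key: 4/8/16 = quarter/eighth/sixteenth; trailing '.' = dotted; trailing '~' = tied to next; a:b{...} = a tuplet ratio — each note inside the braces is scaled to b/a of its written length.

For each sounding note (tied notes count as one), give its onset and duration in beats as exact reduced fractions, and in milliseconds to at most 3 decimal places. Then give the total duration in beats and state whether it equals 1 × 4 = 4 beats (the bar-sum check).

1) 0.0ms=0b +786.885ms=4/5b
2) 786.885ms=4/5b +786.885ms=4/5b
3) 1573.77ms=8/5b +786.885ms=4/5b
4) 2360.656ms=12/5b +786.885ms=4/5b
5) 3147.541ms=16/5b +786.885ms=4/5b
Σ=4b of 4 (61bpm 4/4) — PASS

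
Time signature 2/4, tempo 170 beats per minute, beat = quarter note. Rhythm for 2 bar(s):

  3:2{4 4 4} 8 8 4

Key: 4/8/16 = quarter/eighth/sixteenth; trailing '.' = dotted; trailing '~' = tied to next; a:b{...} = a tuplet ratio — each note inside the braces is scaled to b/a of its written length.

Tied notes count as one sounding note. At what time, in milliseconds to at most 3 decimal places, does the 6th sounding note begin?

note 6 onset = 3b = 1058.824ms

1. 0.0ms @ 0 + 235.294ms (2/3)
2. 235.294ms @ 2/3 + 235.294ms (2/3)
3. 470.588ms @ 4/3 + 235.294ms (2/3)
4. 705.882ms @ 2 + 176.471ms (1/2)
5. 882.353ms @ 5/2 + 176.471ms (1/2)
6. 1058.824ms @ 3 + 352.941ms (1)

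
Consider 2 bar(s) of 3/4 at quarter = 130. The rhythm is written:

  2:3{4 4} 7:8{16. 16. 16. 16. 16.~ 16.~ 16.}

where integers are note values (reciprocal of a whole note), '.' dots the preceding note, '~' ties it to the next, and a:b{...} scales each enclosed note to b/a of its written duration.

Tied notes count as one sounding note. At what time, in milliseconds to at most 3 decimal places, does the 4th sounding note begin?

note 4 onset = 24/7b = 1582.418ms

1. 0.0ms @ 0 + 692.308ms (3/2)
2. 692.308ms @ 3/2 + 692.308ms (3/2)
3. 1384.615ms @ 3 + 197.802ms (3/7)
4. 1582.418ms @ 24/7 + 197.802ms (3/7)
5. 1780.22ms @ 27/7 + 197.802ms (3/7)
6. 1978.022ms @ 30/7 + 197.802ms (3/7)
7. 2175.824ms @ 33/7 + 593.407ms (9/7)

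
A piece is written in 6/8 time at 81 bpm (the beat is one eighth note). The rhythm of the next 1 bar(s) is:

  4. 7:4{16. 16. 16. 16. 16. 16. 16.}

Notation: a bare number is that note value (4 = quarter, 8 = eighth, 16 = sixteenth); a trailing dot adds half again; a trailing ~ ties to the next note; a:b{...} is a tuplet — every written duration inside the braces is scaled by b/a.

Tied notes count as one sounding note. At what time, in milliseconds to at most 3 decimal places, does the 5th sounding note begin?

1. 0.0ms @ 0 + 2222.222ms (3)
2. 2222.222ms @ 3 + 317.46ms (3/7)
3. 2539.683ms @ 24/7 + 317.46ms (3/7)
4. 2857.143ms @ 27/7 + 317.46ms (3/7)
5. 3174.603ms @ 30/7 + 317.46ms (3/7)
6. 3492.063ms @ 33/7 + 317.46ms (3/7)
7. 3809.524ms @ 36/7 + 317.46ms (3/7)
8. 4126.984ms @ 39/7 + 317.46ms (3/7)

note 5 onset = 30/7b = 3174.603ms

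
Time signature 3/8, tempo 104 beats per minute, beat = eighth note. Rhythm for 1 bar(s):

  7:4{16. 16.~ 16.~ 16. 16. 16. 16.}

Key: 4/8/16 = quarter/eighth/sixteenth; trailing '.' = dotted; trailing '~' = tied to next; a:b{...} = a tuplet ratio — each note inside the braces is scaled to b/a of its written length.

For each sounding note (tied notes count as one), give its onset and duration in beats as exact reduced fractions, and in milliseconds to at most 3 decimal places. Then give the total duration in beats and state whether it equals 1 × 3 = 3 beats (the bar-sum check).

1) 0.0ms=0b +247.253ms=3/7b
2) 247.253ms=3/7b +741.758ms=9/7b
3) 989.011ms=12/7b +247.253ms=3/7b
4) 1236.264ms=15/7b +247.253ms=3/7b
5) 1483.516ms=18/7b +247.253ms=3/7b
Σ=3b of 3 (104bpm 3/8) — PASS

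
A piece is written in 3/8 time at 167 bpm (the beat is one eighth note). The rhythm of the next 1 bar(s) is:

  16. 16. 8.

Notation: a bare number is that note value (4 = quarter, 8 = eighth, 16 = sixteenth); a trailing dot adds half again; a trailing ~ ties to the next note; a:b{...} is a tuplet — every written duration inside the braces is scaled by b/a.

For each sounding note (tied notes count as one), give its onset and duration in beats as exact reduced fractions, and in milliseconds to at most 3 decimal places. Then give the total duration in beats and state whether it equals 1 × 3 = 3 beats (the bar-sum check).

1) 0.0ms=0b +269.461ms=3/4b
2) 269.461ms=3/4b +269.461ms=3/4b
3) 538.922ms=3/2b +538.922ms=3/2b
Σ=3b of 3 (167bpm 3/8) — PASS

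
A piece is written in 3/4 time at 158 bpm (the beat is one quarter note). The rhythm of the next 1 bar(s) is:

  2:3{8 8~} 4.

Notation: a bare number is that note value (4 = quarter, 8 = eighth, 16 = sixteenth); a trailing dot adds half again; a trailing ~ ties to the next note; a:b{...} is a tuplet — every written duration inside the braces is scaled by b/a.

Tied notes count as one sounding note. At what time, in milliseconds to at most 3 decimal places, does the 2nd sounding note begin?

note 2 onset = 3/4b = 284.81ms

1. 0.0ms @ 0 + 284.81ms (3/4)
2. 284.81ms @ 3/4 + 854.43ms (9/4)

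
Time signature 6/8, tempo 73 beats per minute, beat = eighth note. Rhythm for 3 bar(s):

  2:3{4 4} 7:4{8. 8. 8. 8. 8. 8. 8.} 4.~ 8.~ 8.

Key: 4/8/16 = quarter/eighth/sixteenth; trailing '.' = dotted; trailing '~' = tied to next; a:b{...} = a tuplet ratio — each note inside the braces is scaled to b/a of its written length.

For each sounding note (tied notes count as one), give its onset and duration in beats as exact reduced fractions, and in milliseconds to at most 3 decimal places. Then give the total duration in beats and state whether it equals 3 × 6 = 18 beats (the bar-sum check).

1) 0.0ms=0b +2465.753ms=3b
2) 2465.753ms=3b +2465.753ms=3b
3) 4931.507ms=6b +704.501ms=6/7b
4) 5636.008ms=48/7b +704.501ms=6/7b
5) 6340.509ms=54/7b +704.501ms=6/7b
6) 7045.01ms=60/7b +704.501ms=6/7b
7) 7749.511ms=66/7b +704.501ms=6/7b
8) 8454.012ms=72/7b +704.501ms=6/7b
9) 9158.513ms=78/7b +704.501ms=6/7b
10) 9863.014ms=12b +4931.507ms=6b
Σ=18b of 18 (73bpm 6/8) — PASS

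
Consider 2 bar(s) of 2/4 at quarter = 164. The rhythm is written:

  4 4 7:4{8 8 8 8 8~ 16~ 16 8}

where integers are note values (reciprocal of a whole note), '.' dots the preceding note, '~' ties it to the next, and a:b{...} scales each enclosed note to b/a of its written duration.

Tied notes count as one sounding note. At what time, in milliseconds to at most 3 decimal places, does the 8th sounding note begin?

note 8 onset = 26/7b = 1358.885ms

1. 0.0ms @ 0 + 365.854ms (1)
2. 365.854ms @ 1 + 365.854ms (1)
3. 731.707ms @ 2 + 104.53ms (2/7)
4. 836.237ms @ 16/7 + 104.53ms (2/7)
5. 940.767ms @ 18/7 + 104.53ms (2/7)
6. 1045.296ms @ 20/7 + 104.53ms (2/7)
7. 1149.826ms @ 22/7 + 209.059ms (4/7)
8. 1358.885ms @ 26/7 + 104.53ms (2/7)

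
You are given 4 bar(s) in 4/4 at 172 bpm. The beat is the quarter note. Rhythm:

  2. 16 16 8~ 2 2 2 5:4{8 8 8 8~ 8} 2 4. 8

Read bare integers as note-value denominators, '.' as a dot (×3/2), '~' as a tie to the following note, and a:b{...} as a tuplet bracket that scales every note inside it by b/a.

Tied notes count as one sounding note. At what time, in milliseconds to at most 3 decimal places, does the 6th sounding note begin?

note 6 onset = 8b = 2790.698ms

1. 0.0ms @ 0 + 1046.512ms (3)
2. 1046.512ms @ 3 + 87.209ms (1/4)
3. 1133.721ms @ 13/4 + 87.209ms (1/4)
4. 1220.93ms @ 7/2 + 872.093ms (5/2)
5. 2093.023ms @ 6 + 697.674ms (2)
6. 2790.698ms @ 8 + 697.674ms (2)
7. 3488.372ms @ 10 + 139.535ms (2/5)
8. 3627.907ms @ 52/5 + 139.535ms (2/5)
9. 3767.442ms @ 54/5 + 139.535ms (2/5)
10. 3906.977ms @ 56/5 + 279.07ms (4/5)
11. 4186.047ms @ 12 + 697.674ms (2)
12. 4883.721ms @ 14 + 523.256ms (3/2)
13. 5406.977ms @ 31/2 + 174.419ms (1/2)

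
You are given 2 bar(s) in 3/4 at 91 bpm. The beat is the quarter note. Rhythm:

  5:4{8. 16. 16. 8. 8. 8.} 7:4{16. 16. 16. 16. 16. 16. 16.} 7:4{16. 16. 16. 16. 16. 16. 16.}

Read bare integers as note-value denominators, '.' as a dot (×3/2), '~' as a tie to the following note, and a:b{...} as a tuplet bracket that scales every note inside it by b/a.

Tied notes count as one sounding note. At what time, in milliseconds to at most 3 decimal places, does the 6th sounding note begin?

note 6 onset = 12/5b = 1582.418ms

1. 0.0ms @ 0 + 395.604ms (3/5)
2. 395.604ms @ 3/5 + 197.802ms (3/10)
3. 593.407ms @ 9/10 + 197.802ms (3/10)
4. 791.209ms @ 6/5 + 395.604ms (3/5)
5. 1186.813ms @ 9/5 + 395.604ms (3/5)
6. 1582.418ms @ 12/5 + 395.604ms (3/5)
7. 1978.022ms @ 3 + 141.287ms (3/14)
8. 2119.309ms @ 45/14 + 141.287ms (3/14)
9. 2260.597ms @ 24/7 + 141.287ms (3/14)
10. 2401.884ms @ 51/14 + 141.287ms (3/14)
11. 2543.171ms @ 27/7 + 141.287ms (3/14)
12. 2684.458ms @ 57/14 + 141.287ms (3/14)
13. 2825.746ms @ 30/7 + 141.287ms (3/14)
14. 2967.033ms @ 9/2 + 141.287ms (3/14)
15. 3108.32ms @ 33/7 + 141.287ms (3/14)
16. 3249.608ms @ 69/14 + 141.287ms (3/14)
17. 3390.895ms @ 36/7 + 141.287ms (3/14)
18. 3532.182ms @ 75/14 + 141.287ms (3/14)
19. 3673.469ms @ 39/7 + 141.287ms (3/14)
20. 3814.757ms @ 81/14 + 141.287ms (3/14)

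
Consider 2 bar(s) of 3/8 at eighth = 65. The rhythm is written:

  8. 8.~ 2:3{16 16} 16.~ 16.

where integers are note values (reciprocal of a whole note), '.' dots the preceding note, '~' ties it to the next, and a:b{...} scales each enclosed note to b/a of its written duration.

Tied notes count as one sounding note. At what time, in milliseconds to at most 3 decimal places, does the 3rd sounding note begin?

1. 0.0ms @ 0 + 1384.615ms (3/2)
2. 1384.615ms @ 3/2 + 2076.923ms (9/4)
3. 3461.538ms @ 15/4 + 692.308ms (3/4)
4. 4153.846ms @ 9/2 + 1384.615ms (3/2)

note 3 onset = 15/4b = 3461.538ms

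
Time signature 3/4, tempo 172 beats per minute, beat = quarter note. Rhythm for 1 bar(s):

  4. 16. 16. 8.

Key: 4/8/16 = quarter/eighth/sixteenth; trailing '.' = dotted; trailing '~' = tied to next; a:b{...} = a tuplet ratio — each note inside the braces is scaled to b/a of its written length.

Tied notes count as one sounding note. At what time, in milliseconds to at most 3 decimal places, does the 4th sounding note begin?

1. 0.0ms @ 0 + 523.256ms (3/2)
2. 523.256ms @ 3/2 + 130.814ms (3/8)
3. 654.07ms @ 15/8 + 130.814ms (3/8)
4. 784.884ms @ 9/4 + 261.628ms (3/4)

note 4 onset = 9/4b = 784.884ms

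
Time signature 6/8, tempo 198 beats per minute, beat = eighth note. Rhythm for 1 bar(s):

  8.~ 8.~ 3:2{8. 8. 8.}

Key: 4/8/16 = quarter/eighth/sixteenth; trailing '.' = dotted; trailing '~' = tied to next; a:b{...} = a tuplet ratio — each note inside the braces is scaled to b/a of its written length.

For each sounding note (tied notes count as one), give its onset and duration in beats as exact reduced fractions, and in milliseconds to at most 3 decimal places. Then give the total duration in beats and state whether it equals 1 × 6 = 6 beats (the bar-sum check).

1) 0.0ms=0b +1212.121ms=4b
2) 1212.121ms=4b +303.03ms=1b
3) 1515.152ms=5b +303.03ms=1b
Σ=6b of 6 (198bpm 6/8) — PASS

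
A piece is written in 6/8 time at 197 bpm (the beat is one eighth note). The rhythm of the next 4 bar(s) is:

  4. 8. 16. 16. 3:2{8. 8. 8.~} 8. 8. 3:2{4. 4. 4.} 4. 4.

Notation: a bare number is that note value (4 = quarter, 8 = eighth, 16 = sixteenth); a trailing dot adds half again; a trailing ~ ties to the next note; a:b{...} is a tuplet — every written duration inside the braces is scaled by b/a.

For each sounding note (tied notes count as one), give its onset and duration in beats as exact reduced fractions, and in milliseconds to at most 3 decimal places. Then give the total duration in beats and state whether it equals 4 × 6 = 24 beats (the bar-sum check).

1) 0.0ms=0b +913.706ms=3b
2) 913.706ms=3b +456.853ms=3/2b
3) 1370.558ms=9/2b +228.426ms=3/4b
4) 1598.985ms=21/4b +228.426ms=3/4b
5) 1827.411ms=6b +304.569ms=1b
6) 2131.98ms=7b +304.569ms=1b
7) 2436.548ms=8b +761.421ms=5/2b
8) 3197.97ms=21/2b +456.853ms=3/2b
9) 3654.822ms=12b +609.137ms=2b
10) 4263.959ms=14b +609.137ms=2b
11) 4873.096ms=16b +609.137ms=2b
12) 5482.234ms=18b +913.706ms=3b
13) 6395.939ms=21b +913.706ms=3b
Σ=24b of 24 (197bpm 6/8) — PASS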